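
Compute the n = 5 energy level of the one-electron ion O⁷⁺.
-34.831 eV

For hydrogen-like ions, the energy levels scale with Z²:
E_n = -13.6057 Z² / n² eV

For O⁷⁺ (Z = 8) at n = 5:
E_5 = -13.6057 × 8² / 5²
E_5 = -13.6057 × 64 / 25
E_5 = -870.7648 / 25
E_5 = -34.831 eV

The energy is 64 times more negative than hydrogen at the same n due to the stronger nuclear charge.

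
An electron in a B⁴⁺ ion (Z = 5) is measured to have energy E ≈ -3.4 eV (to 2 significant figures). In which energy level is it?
n = 10

The exact energy levels follow E_n = -13.6057 Z² / n² eV with Z = 5.

The measured value (-3.4 eV) is reported to only 2 significant figures, so we must test candidate n values and see which one matches to that precision.

Candidate energies:
  n = 8:  E = -13.6057 × 5² / 8² = -5.31473 eV
  n = 9:  E = -13.6057 × 5² / 9² = -4.19929 eV
  n = 10:  E = -13.6057 × 5² / 10² = -3.40143 eV  ← matches
  n = 11:  E = -13.6057 × 5² / 11² = -2.81110 eV
  n = 12:  E = -13.6057 × 5² / 12² = -2.36210 eV

Checking against the measurement of -3.4 eV (2 sig figs), only n = 10 agrees:
E_10 = -3.40143 eV, which rounds to -3.4 eV ✓

Therefore n = 10.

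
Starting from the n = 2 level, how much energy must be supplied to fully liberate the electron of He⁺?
13.605700 eV

The ionization energy is the energy needed to remove the electron completely (n → ∞).

For a hydrogen-like ion with Z = 2, E_n = -13.6057 Z² / n² eV.

At n = 2: E_2 = -13.6057 × 2² / 2² = -13.605700000 eV
At n = ∞: E_∞ = 0 eV

Ionization energy = E_∞ - E_2 = 0 - (-13.605700000) = 13.605700000 eV
Ionization energy ≈ 13.605700 eV

This is also called the binding energy of the electron in state n = 2.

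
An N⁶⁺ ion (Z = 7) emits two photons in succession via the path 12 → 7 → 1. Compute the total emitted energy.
662.0496 eV

The energy levels of N⁶⁺ are E_n = -13.6057 × 7² / n² eV.

First transition (12 → 7):
ΔE₁ = |E_7 - E_12|
ΔE₁ = |-13.6057000000 - (-4.6297173611)| = 8.9759826 eV

Second transition (7 → 1):
ΔE₂ = |E_1 - E_7|
ΔE₂ = |-666.6793000000 - (-13.6057000000)| = 653.0736000 eV

Total energy released:
E_total = ΔE₁ + ΔE₂ = 8.9759826 + 653.0736000 = 662.0496 eV

Note: This equals the direct transition 12 → 1: 662.0496 eV ✓
Energy is conserved regardless of the path taken.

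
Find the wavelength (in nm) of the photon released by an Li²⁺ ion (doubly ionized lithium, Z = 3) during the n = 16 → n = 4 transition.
172.802869 nm

First, find the transition energy using E_n = -13.6057 Z² / n² eV:
E_16 = -13.6057 × 3² / 16² = -0.4783253906 eV
E_4 = -13.6057 × 3² / 4² = -7.6532062500 eV

Photon energy: |ΔE| = |E_4 - E_16| = 7.1748808594 eV

Convert to wavelength using E = hc/λ with hc = 1239.84 eV·nm:
λ = hc/E = 1239.84 eV·nm / 7.1748808594 eV
λ = 172.802869 nm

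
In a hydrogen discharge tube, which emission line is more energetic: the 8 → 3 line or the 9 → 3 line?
9 → 3

Calculate the energy for each transition:

Transition 8 → 3:
ΔE₁ = |E_3 - E_8| = |-13.6057/3² - (-13.6057/8²)|
ΔE₁ = |-1.51174444444 - (-0.21258906250)| = 1.29915538 eV

Transition 9 → 3:
ΔE₂ = |E_3 - E_9| = |-13.6057/3² - (-13.6057/9²)|
ΔE₂ = |-1.51174444444 - (-0.16797160494)| = 1.34377284 eV

Since 1.34377284 eV > 1.29915538 eV, the transition 9 → 3 emits the more energetic photon.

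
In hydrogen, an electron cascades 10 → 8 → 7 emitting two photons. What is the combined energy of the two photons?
0.14 eV

The energy levels of hydrogen are E_n = -13.6057 / n² eV.

First transition (10 → 8):
ΔE₁ = |E_8 - E_10|
ΔE₁ = |-0.21258906 - (-0.13605700)| = 0.07653 eV

Second transition (8 → 7):
ΔE₂ = |E_7 - E_8|
ΔE₂ = |-0.27766735 - (-0.21258906)| = 0.06508 eV

Total energy released:
E_total = ΔE₁ + ΔE₂ = 0.07653 + 0.06508 = 0.14 eV

Note: This equals the direct transition 10 → 7: 0.14 eV ✓
Energy is conserved regardless of the path taken.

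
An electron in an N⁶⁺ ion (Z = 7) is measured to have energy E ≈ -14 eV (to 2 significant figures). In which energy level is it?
n = 7

The exact energy levels follow E_n = -13.6057 Z² / n² eV with Z = 7.

The measured value (-14 eV) is reported to only 2 significant figures, so we must test candidate n values and see which one matches to that precision.

Candidate energies:
  n = 5:  E = -13.6057 × 7² / 5² = -26.667172 eV
  n = 6:  E = -13.6057 × 7² / 6² = -18.518869 eV
  n = 7:  E = -13.6057 × 7² / 7² = -13.605700 eV  ← matches
  n = 8:  E = -13.6057 × 7² / 8² = -10.416864 eV
  n = 9:  E = -13.6057 × 7² / 9² = -8.230609 eV

Checking against the measurement of -14 eV (2 sig figs), only n = 7 agrees:
E_7 = -13.605700 eV, which rounds to -14 eV ✓

Therefore n = 7.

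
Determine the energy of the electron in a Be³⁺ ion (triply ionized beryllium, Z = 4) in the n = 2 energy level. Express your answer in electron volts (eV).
-54.422800 eV

The energy levels of a hydrogen-like atom are given by:
E_n = -13.6057 Z² / n² eV  (with Z = 4 for Be³⁺)

For n = 2:
E_2 = -13.6057 × 4² / 2²
E_2 = -13.6057 × 16 / 4
E_2 = -54.422800 eV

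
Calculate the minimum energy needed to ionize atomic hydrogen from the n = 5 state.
0.5442 eV

The ionization energy is the energy needed to remove the electron completely (n → ∞).

For hydrogen, E_n = -13.6057 eV / n².

At n = 5: E_5 = -13.6057 / 5² = -0.5442280 eV
At n = ∞: E_∞ = 0 eV

Ionization energy = E_∞ - E_5 = 0 - (-0.5442280) = 0.5442280 eV
Ionization energy ≈ 0.5442 eV

This is also called the binding energy of the electron in state n = 5.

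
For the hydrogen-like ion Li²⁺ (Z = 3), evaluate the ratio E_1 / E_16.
256.000

Using E_n = -13.6057 Z² / n² eV with Z = 3:

E_1 = -13.6057 × 3² / 1² = -122.4513 / 1 = -122.451300000 eV
E_16 = -13.6057 × 3² / 16² = -122.4513 / 256 = -0.478325391 eV

The ratio is:
E_1/E_16 = (-122.451300000) / (-0.478325391)
E_1/E_16 = (-122.4513/1) / (-122.4513/256)
E_1/E_16 = 256/1
E_1/E_16 = 256.000
(Note: the Z² factors cancel in the ratio.)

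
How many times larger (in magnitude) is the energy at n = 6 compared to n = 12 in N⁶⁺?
4.00

Using E_n = -13.6057 Z² / n² eV with Z = 7:

E_6 = -13.6057 × 7² / 6² = -666.6793 / 36 = -18.51886944 eV
E_12 = -13.6057 × 7² / 12² = -666.6793 / 144 = -4.62971736 eV

The ratio is:
E_6/E_12 = (-18.51886944) / (-4.62971736)
E_6/E_12 = (-666.6793/36) / (-666.6793/144)
E_6/E_12 = 144/36
E_6/E_12 = 4.00
(Note: the Z² factors cancel in the ratio.)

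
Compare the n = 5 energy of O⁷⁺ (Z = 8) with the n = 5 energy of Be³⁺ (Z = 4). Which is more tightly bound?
O⁷⁺ at n = 5 (E = -34.83059 eV)

Using E_n = -13.6057 Z² / n² eV:

O⁷⁺ (Z = 8) at n = 5:
E = -13.6057 × 8² / 5² = -13.6057 × 64 / 25 = -34.83059200 eV

Be³⁺ (Z = 4) at n = 5:
E = -13.6057 × 4² / 5² = -13.6057 × 16 / 25 = -8.70764800 eV

Since -34.83059200 eV < -8.70764800 eV,
O⁷⁺ at n = 5 is more tightly bound (requires more energy to ionize).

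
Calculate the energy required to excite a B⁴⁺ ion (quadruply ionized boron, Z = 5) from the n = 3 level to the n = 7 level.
30.852 eV

The energy levels of a hydrogen-like atom are E_n = -13.6057 Z² eV / n².

Energy at n = 3: E_3 = -13.6057 × 5² / 3² = -37.793611 eV
Energy at n = 7: E_7 = -13.6057 × 5² / 7² = -6.941684 eV

The excitation energy is the difference:
ΔE = E_7 - E_3
ΔE = -6.941684 - (-37.793611)
ΔE = 30.852 eV

Since this is positive, energy must be absorbed (photon absorption).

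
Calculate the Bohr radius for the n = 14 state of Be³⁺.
2.5930 nm (or 25.9297 Å)

The Bohr radius formula is:
r_n = n² a₀ / Z

where a₀ = 0.0529177 nm is the Bohr radius.

For Be³⁺ (Z = 4) at n = 14:
r_14 = 14² × 0.0529177 nm / 4
r_14 = 196 × 0.0529177 nm / 4
r_14 = 10.37187 nm / 4
r_14 = 2.5930 nm

The electron orbits at approximately 2.5930 nm from the nucleus.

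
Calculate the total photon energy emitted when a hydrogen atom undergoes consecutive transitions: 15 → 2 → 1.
13.54523 eV

The energy levels of hydrogen are E_n = -13.6057 / n² eV.

First transition (15 → 2):
ΔE₁ = |E_2 - E_15|
ΔE₁ = |-3.40142500000 - (-0.06046977778)| = 3.34095522 eV

Second transition (2 → 1):
ΔE₂ = |E_1 - E_2|
ΔE₂ = |-13.60570000000 - (-3.40142500000)| = 10.20427500 eV

Total energy released:
E_total = ΔE₁ + ΔE₂ = 3.34095522 + 10.20427500 = 13.54523 eV

Note: This equals the direct transition 15 → 1: 13.54523 eV ✓
Energy is conserved regardless of the path taken.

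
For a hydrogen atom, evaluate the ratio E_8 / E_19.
5.640625

Using E_n = -13.6057 Z² / n² eV with Z = 1:

E_8 = -13.6057 / 8² = -13.6057 / 64 = -0.21258906250 eV
E_19 = -13.6057 / 19² = -13.6057 / 361 = -0.03768891967 eV

The ratio is:
E_8/E_19 = (-0.21258906250) / (-0.03768891967)
E_8/E_19 = (-13.6057/64) / (-13.6057/361)
E_8/E_19 = 361/64
E_8/E_19 = 5.640625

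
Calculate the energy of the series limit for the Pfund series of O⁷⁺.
34.831 eV

The series limit corresponds to the transition from n = ∞ to n = 5.
This is the highest energy (shortest wavelength) transition in the Pfund series.

E_∞ = 0 eV
E_5 = -13.6057 × 8² / 5² = -34.831 eV

Energy at series limit:
ΔE = E_∞ - E_5 = 0 - (-34.831) = 34.831 eV

This energy equals the ionization energy from the n = 5 state of O⁷⁺.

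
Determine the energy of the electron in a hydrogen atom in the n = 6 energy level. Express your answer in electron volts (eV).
-0.377936 eV

The energy levels of a hydrogen-like atom are given by:
E_n = -13.6057 eV / n²

For n = 6:
E_6 = -13.6057 eV / 6²
E_6 = -13.6057 eV / 36
E_6 = -0.377936 eV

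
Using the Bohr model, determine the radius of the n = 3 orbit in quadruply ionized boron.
0.0953 nm (or 0.9525 Å)

The Bohr radius formula is:
r_n = n² a₀ / Z

where a₀ = 0.0529177 nm is the Bohr radius.

For B⁴⁺ (Z = 5) at n = 3:
r_3 = 3² × 0.0529177 nm / 5
r_3 = 9 × 0.0529177 nm / 5
r_3 = 0.47626 nm / 5
r_3 = 0.0953 nm

The electron orbits at approximately 0.0953 nm from the nucleus.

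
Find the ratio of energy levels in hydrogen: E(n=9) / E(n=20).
4.938272

Using E_n = -13.6057 Z² / n² eV with Z = 1:

E_9 = -13.6057 / 9² = -13.6057 / 81 = -0.167971604938 eV
E_20 = -13.6057 / 20² = -13.6057 / 400 = -0.034014250000 eV

The ratio is:
E_9/E_20 = (-0.167971604938) / (-0.034014250000)
E_9/E_20 = (-13.6057/81) / (-13.6057/400)
E_9/E_20 = 400/81
E_9/E_20 = 4.938272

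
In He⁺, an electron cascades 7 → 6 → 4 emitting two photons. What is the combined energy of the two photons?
2.2908 eV

The energy levels of He⁺ are E_n = -13.6057 × 2² / n² eV.

First transition (7 → 6):
ΔE₁ = |E_6 - E_7|
ΔE₁ = |-1.5117444444 - (-1.1106693878)| = 0.4010751 eV

Second transition (6 → 4):
ΔE₂ = |E_4 - E_6|
ΔE₂ = |-3.4014250000 - (-1.5117444444)| = 1.8896806 eV

Total energy released:
E_total = ΔE₁ + ΔE₂ = 0.4010751 + 1.8896806 = 2.2908 eV

Note: This equals the direct transition 7 → 4: 2.2908 eV ✓
Energy is conserved regardless of the path taken.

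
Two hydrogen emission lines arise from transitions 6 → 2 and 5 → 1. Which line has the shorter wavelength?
5 → 1

Calculate the energy for each transition:

Transition 6 → 2:
ΔE₁ = |E_2 - E_6| = |-13.6057/2² - (-13.6057/6²)|
ΔE₁ = |-3.40142500000 - (-0.37793611111)| = 3.02348889 eV

Transition 5 → 1:
ΔE₂ = |E_1 - E_5| = |-13.6057/1² - (-13.6057/5²)|
ΔE₂ = |-13.60570000000 - (-0.54422800000)| = 13.06147200 eV

Since 13.06147200 eV > 3.02348889 eV, the transition 5 → 1 emits the more energetic photon.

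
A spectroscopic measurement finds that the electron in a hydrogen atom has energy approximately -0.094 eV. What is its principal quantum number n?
n = 12

The exact energy levels follow E_n = -13.6057 eV / n².

The measured value (-0.094 eV) is reported to only 2 significant figures, so we must test candidate n values and see which one matches to that precision.

Candidate energies:
  n = 10:  E = -13.6057/10² = -0.13606 eV
  n = 11:  E = -13.6057/11² = -0.11244 eV
  n = 12:  E = -13.6057/12² = -0.09448 eV  ← matches
  n = 13:  E = -13.6057/13² = -0.08051 eV
  n = 14:  E = -13.6057/14² = -0.06942 eV

Checking against the measurement of -0.094 eV (2 sig figs), only n = 12 agrees:
E_12 = -0.09448 eV, which rounds to -0.094 eV ✓

Therefore n = 12.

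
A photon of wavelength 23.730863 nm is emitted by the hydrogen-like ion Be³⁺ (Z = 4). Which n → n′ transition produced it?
n = 10 → n = 2

First, find the photon energy from the wavelength (hc = 1239.84 eV·nm):
E = hc/λ = 1239.84 eV·nm / 23.730863 nm = 52.245888 eV

The energy levels of Be³⁺ satisfy E_n = -13.6057 × 4² / n² eV, so an emission n_i → n_f releases
ΔE = 13.6057 × 4² × (1/n_f² − 1/n_i²) eV.

Setting ΔE equal to the photon energy:
1/n_f² − 1/n_i² = 52.245888 / (13.6057 × 4²) = 0.24000000

Since 1/n_i² must be positive, we need 1/n_f² > 0.24000000, i.e. n_f ≤ 2. For each allowed n_f, solve n_i = (1/n_f² − 0.24000000)^(−1/2) and check whether it is a whole number:
  n_f = 1: 1/n_i² = 1.00000000 − 0.24000000 = 0.76000000 → n_i = 1.147  (not an integer) ✗
  n_f = 2: 1/n_i² = 0.25000000 − 0.24000000 = 0.01000000 → n_i = 10.000  → integer, n_i = 10 ✓

Only n_f = 2 gives an integer upper level, n_i = 10.

The transition is from n = 10 to n = 2 (emission).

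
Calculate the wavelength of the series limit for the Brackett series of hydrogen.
1458.02421 nm

The series limit corresponds to the transition from n = ∞ to n = 4.
This is the highest energy (shortest wavelength) transition in the Brackett series.

E_∞ = 0 eV
E_4 = -13.6057 / 4² = -0.85035625000 eV

Energy at series limit:
ΔE = E_∞ - E_4 = 0 - (-0.85035625000) = 0.85035625000 eV
λ = hc/E = 1239.84 eV·nm / 0.85035625000 eV = 1458.02421 nm

This energy equals the ionization energy from the n = 4 state of hydrogen.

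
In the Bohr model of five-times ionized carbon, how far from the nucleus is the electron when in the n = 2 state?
0.0353 nm (or 0.3528 Å)

The Bohr radius formula is:
r_n = n² a₀ / Z

where a₀ = 0.0529177 nm is the Bohr radius.

For C⁵⁺ (Z = 6) at n = 2:
r_2 = 2² × 0.0529177 nm / 6
r_2 = 4 × 0.0529177 nm / 6
r_2 = 0.21167 nm / 6
r_2 = 0.0353 nm

The electron orbits at approximately 0.0353 nm from the nucleus.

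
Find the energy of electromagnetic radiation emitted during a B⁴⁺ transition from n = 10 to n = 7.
3.54026 eV

The energy levels are E_n = -13.6057 Z² eV / n².

Energy at n = 10: E_10 = -13.6057 × 5² / 10² = -3.40142500 eV
Energy at n = 7: E_7 = -13.6057 × 5² / 7² = -6.94168367 eV

For emission (electron falling to lower state), the photon energy is:
E_photon = E_10 - E_7 = |-3.40142500 - (-6.94168367)|
E_photon = 3.54026 eV

This energy is carried away by the emitted photon.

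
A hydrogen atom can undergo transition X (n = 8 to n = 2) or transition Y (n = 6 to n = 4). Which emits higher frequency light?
8 → 2

Calculate the energy for each transition:

Transition 8 → 2:
ΔE₁ = |E_2 - E_8| = |-13.6057/2² - (-13.6057/8²)|
ΔE₁ = |-3.401425000000 - (-0.212589062500)| = 3.188835938 eV

Transition 6 → 4:
ΔE₂ = |E_4 - E_6| = |-13.6057/4² - (-13.6057/6²)|
ΔE₂ = |-0.850356250000 - (-0.377936111111)| = 0.472420139 eV

Since 3.188835938 eV > 0.472420139 eV, the transition 8 → 2 emits the more energetic photon.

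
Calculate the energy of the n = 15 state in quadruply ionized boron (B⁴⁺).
-1.51174 eV

For hydrogen-like ions, the energy levels scale with Z²:
E_n = -13.6057 Z² / n² eV

For B⁴⁺ (Z = 5) at n = 15:
E_15 = -13.6057 × 5² / 15²
E_15 = -13.6057 × 25 / 225
E_15 = -340.1425 / 225
E_15 = -1.51174 eV

The energy is 25 times more negative than hydrogen at the same n due to the stronger nuclear charge.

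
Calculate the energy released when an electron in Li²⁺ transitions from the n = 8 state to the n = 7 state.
0.586 eV

The energy levels are E_n = -13.6057 Z² eV / n².

Energy at n = 8: E_8 = -13.6057 × 3² / 8² = -1.913302 eV
Energy at n = 7: E_7 = -13.6057 × 3² / 7² = -2.499006 eV

For emission (electron falling to lower state), the photon energy is:
E_photon = E_8 - E_7 = |-1.913302 - (-2.499006)|
E_photon = 0.586 eV

This energy is carried away by the emitted photon.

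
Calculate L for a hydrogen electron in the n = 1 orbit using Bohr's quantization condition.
1.0546e-34 J·s (or 1ℏ)

In the Bohr model, angular momentum is quantized:
L = nℏ

where ℏ = h/(2π) = 1.054572e-34 J·s

For n = 1:
L = 1 × 1.054572e-34 J·s
L = 1.0546e-34 J·s

This can also be written as L = 1ℏ.
The angular momentum is an integer multiple of the reduced Planck constant.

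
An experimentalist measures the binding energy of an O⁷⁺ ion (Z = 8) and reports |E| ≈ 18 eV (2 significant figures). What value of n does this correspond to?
n = 7

The exact energy levels follow E_n = -13.6057 Z² / n² eV with Z = 8.

The measured value (-18 eV) is reported to only 2 significant figures, so we must test candidate n values and see which one matches to that precision.

Candidate energies:
  n = 5:  E = -13.6057 × 8² / 5² = -34.830592 eV
  n = 6:  E = -13.6057 × 8² / 6² = -24.187911 eV
  n = 7:  E = -13.6057 × 8² / 7² = -17.770710 eV  ← matches
  n = 8:  E = -13.6057 × 8² / 8² = -13.605700 eV
  n = 9:  E = -13.6057 × 8² / 9² = -10.750183 eV

Checking against the measurement of -18 eV (2 sig figs), only n = 7 agrees:
E_7 = -17.770710 eV, which rounds to -18 eV ✓

Therefore n = 7.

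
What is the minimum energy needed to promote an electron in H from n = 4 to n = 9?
0.682 eV

The energy levels of a hydrogen-like atom are E_n = -13.6057 eV / n².

Energy at n = 4: E_4 = -13.6057 / 4² = -0.850356 eV
Energy at n = 9: E_9 = -13.6057 / 9² = -0.167972 eV

The excitation energy is the difference:
ΔE = E_9 - E_4
ΔE = -0.167972 - (-0.850356)
ΔE = 0.682 eV

Since this is positive, energy must be absorbed (photon absorption).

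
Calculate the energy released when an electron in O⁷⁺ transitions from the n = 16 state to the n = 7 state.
14.3693 eV

The energy levels are E_n = -13.6057 Z² eV / n².

Energy at n = 16: E_16 = -13.6057 × 8² / 16² = -3.4014250 eV
Energy at n = 7: E_7 = -13.6057 × 8² / 7² = -17.7707102 eV

For emission (electron falling to lower state), the photon energy is:
E_photon = E_16 - E_7 = |-3.4014250 - (-17.7707102)|
E_photon = 14.3693 eV

This energy is carried away by the emitted photon.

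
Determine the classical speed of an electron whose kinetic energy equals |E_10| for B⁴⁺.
1.094e+06 m/s (or 0.36% of c)

The binding energy at n = 10 for B⁴⁺ is:
E_10 = -13.6057 × 5²/10² = -3.401425 eV
|E_10| = 3.401425 eV

Convert to Joules:
KE = 3.401425 eV × (1.602177 × 10⁻¹⁹ J/eV) = 5.44968e-19 J

Using KE = ½mv²:
v = √(2·KE/m_e)
v = √(2 × 5.44968e-19 J / 9.10938 × 10⁻³¹ kg)
v = 1.094e+06 m/s

This is approximately 0.36% the speed of light.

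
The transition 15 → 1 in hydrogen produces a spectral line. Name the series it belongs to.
Lyman series

The spectral series in hydrogen are named based on the final (lower) energy level:
- Lyman series: n_final = 1 (ultraviolet)
- Balmer series: n_final = 2 (visible/near-UV)
- Paschen series: n_final = 3 (infrared)
- Brackett series: n_final = 4 (infrared)
- Pfund series: n_final = 5 (far infrared)

Since this transition ends at n = 1, it belongs to the Lyman series.

For reference, this 15 → 1 line has photon energy
ΔE = 13.6057 eV × (1/1² - 1/15²) = 13.54523022 eV,
corresponding to wavelength λ = hc/ΔE = 1239.84 eV·nm / 13.54523022 eV = 91.533328 nm in the ultraviolet region.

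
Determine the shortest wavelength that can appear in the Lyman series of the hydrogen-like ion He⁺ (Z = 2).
22.781628 nm

The series limit corresponds to the transition from n = ∞ to n = 1.
This is the highest energy (shortest wavelength) transition in the Lyman series.

E_∞ = 0 eV
E_1 = -13.6057 × 2² / 1² = -54.42280000 eV

Energy at series limit:
ΔE = E_∞ - E_1 = 0 - (-54.42280000) = 54.42280000 eV
λ = hc/E = 1239.84 eV·nm / 54.42280000 eV = 22.781628 nm

This energy equals the ionization energy from the n = 1 state of He⁺.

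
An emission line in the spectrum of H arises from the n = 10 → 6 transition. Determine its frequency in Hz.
5.84861e+13 Hz

First, find the transition energy:
E_10 = -13.6057 / 10² = -0.136057000 eV
E_6 = -13.6057 / 6² = -0.377936111 eV
|ΔE| = |E_6 - E_10| = 0.241879111 eV

Convert to Joules: E = 0.241879111 eV × (1.602177 × 10⁻¹⁹ J/eV) = 3.8753315e-20 J

Using E = hf:
f = E/h = 3.8753315e-20 J / (6.62607 × 10⁻³⁴ J·s)
f = 5.84861e+13 Hz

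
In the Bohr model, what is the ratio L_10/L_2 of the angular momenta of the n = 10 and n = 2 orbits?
5.0000

In the Bohr model, L_n = nℏ, so the ratio is purely the ratio of quantum numbers:

L_10/L_2 = 10ℏ / 2ℏ = 10/2 = 5.0000

The angular momentum scales linearly with n.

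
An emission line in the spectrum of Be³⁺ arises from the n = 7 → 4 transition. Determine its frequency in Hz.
2.2156e+15 Hz

First, find the transition energy:
E_7 = -13.6057 × 4² / 7² = -4.4426776 eV
E_4 = -13.6057 × 4² / 4² = -13.6057000 eV
|ΔE| = |E_4 - E_7| = 9.1630224 eV

Convert to Joules: E = 9.1630224 eV × (1.602177 × 10⁻¹⁹ J/eV) = 1.468078e-18 J

Using E = hf:
f = E/h = 1.468078e-18 J / (6.62607 × 10⁻³⁴ J·s)
f = 2.2156e+15 Hz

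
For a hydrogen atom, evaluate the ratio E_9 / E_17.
3.568

Using E_n = -13.6057 Z² / n² eV with Z = 1:

E_9 = -13.6057 / 9² = -13.6057 / 81 = -0.167971605 eV
E_17 = -13.6057 / 17² = -13.6057 / 289 = -0.047078547 eV

The ratio is:
E_9/E_17 = (-0.167971605) / (-0.047078547)
E_9/E_17 = (-13.6057/81) / (-13.6057/289)
E_9/E_17 = 289/81
E_9/E_17 = 3.568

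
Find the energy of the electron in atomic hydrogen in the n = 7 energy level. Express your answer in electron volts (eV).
-0.28 eV

The energy levels of a hydrogen-like atom are given by:
E_n = -13.6057 eV / n²

For n = 7:
E_7 = -13.6057 eV / 7²
E_7 = -13.6057 eV / 49
E_7 = -0.28 eV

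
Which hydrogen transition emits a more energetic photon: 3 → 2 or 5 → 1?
5 → 1

Calculate the energy for each transition:

Transition 3 → 2:
ΔE₁ = |E_2 - E_3| = |-13.6057/2² - (-13.6057/3²)|
ΔE₁ = |-3.4014250000 - (-1.5117444444)| = 1.8896806 eV

Transition 5 → 1:
ΔE₂ = |E_1 - E_5| = |-13.6057/1² - (-13.6057/5²)|
ΔE₂ = |-13.6057000000 - (-0.5442280000)| = 13.0614720 eV

Since 13.0614720 eV > 1.8896806 eV, the transition 5 → 1 emits the more energetic photon.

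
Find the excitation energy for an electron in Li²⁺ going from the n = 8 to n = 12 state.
1.063 eV

The energy levels of a hydrogen-like atom are E_n = -13.6057 Z² eV / n².

Energy at n = 8: E_8 = -13.6057 × 3² / 8² = -1.913302 eV
Energy at n = 12: E_12 = -13.6057 × 3² / 12² = -0.850356 eV

The excitation energy is the difference:
ΔE = E_12 - E_8
ΔE = -0.850356 - (-1.913302)
ΔE = 1.063 eV

Since this is positive, energy must be absorbed (photon absorption).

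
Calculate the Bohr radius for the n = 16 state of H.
13.546937 nm (or 135.469366 Å)

The Bohr radius formula is:
r_n = n² a₀ / Z

where a₀ = 0.052917721 nm is the Bohr radius.

For H (Z = 1) at n = 16:
r_16 = 16² × 0.052917721 nm / 1
r_16 = 256 × 0.052917721 nm / 1
r_16 = 13.5469366 nm / 1
r_16 = 13.546937 nm

The electron orbits at approximately 13.546937 nm from the nucleus.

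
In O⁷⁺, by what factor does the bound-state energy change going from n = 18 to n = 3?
36.00000

Using E_n = -13.6057 Z² / n² eV with Z = 8:

E_3 = -13.6057 × 8² / 3² = -870.7648 / 9 = -96.75164444444 eV
E_18 = -13.6057 × 8² / 18² = -870.7648 / 324 = -2.68754567901 eV

The ratio is:
E_3/E_18 = (-96.75164444444) / (-2.68754567901)
E_3/E_18 = (-870.7648/9) / (-870.7648/324)
E_3/E_18 = 324/9
E_3/E_18 = 36.00000
(Note: the Z² factors cancel in the ratio.)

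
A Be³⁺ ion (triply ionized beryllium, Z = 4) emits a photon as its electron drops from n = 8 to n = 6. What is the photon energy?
2.6456 eV

The energy levels are E_n = -13.6057 Z² eV / n².

Energy at n = 8: E_8 = -13.6057 × 4² / 8² = -3.4014250 eV
Energy at n = 6: E_6 = -13.6057 × 4² / 6² = -6.0469778 eV

For emission (electron falling to lower state), the photon energy is:
E_photon = E_8 - E_6 = |-3.4014250 - (-6.0469778)|
E_photon = 2.6456 eV

This energy is carried away by the emitted photon.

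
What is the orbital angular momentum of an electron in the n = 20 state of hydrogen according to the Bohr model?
2.1091e-33 J·s (or 20ℏ)

In the Bohr model, angular momentum is quantized:
L = nℏ

where ℏ = h/(2π) = 1.054572e-34 J·s

For n = 20:
L = 20 × 1.054572e-34 J·s
L = 2.1091e-33 J·s

This can also be written as L = 20ℏ.
The angular momentum is an integer multiple of the reduced Planck constant.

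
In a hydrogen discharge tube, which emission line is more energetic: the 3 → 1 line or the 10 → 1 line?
10 → 1

Calculate the energy for each transition:

Transition 3 → 1:
ΔE₁ = |E_1 - E_3| = |-13.6057/1² - (-13.6057/3²)|
ΔE₁ = |-13.605700000 - (-1.511744444)| = 12.093956 eV

Transition 10 → 1:
ΔE₂ = |E_1 - E_10| = |-13.6057/1² - (-13.6057/10²)|
ΔE₂ = |-13.605700000 - (-0.136057000)| = 13.469643 eV

Since 13.469643 eV > 12.093956 eV, the transition 10 → 1 emits the more energetic photon.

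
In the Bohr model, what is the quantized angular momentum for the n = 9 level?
9.4911e-34 J·s (or 9ℏ)

In the Bohr model, angular momentum is quantized:
L = nℏ

where ℏ = h/(2π) = 1.054572e-34 J·s

For n = 9:
L = 9 × 1.054572e-34 J·s
L = 9.4911e-34 J·s

This can also be written as L = 9ℏ.
The angular momentum is an integer multiple of the reduced Planck constant.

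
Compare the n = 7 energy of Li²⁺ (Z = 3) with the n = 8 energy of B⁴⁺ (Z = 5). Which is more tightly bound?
B⁴⁺ at n = 8 (E = -5.315 eV)

Using E_n = -13.6057 Z² / n² eV:

Li²⁺ (Z = 3) at n = 7:
E = -13.6057 × 3² / 7² = -13.6057 × 9 / 49 = -2.499006 eV

B⁴⁺ (Z = 5) at n = 8:
E = -13.6057 × 5² / 8² = -13.6057 × 25 / 64 = -5.314727 eV

Since -5.314727 eV < -2.499006 eV,
B⁴⁺ at n = 8 is more tightly bound (requires more energy to ionize).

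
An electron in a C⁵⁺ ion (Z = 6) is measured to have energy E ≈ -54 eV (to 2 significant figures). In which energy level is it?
n = 3

The exact energy levels follow E_n = -13.6057 Z² / n² eV with Z = 6.

The measured value (-54 eV) is reported to only 2 significant figures, so we must test candidate n values and see which one matches to that precision.

Candidate energies:
  n = 1:  E = -13.6057 × 6² / 1² = -489.80520 eV
  n = 2:  E = -13.6057 × 6² / 2² = -122.45130 eV
  n = 3:  E = -13.6057 × 6² / 3² = -54.42280 eV  ← matches
  n = 4:  E = -13.6057 × 6² / 4² = -30.61283 eV
  n = 5:  E = -13.6057 × 6² / 5² = -19.59221 eV

Checking against the measurement of -54 eV (2 sig figs), only n = 3 agrees:
E_3 = -54.42280 eV, which rounds to -54 eV ✓

Therefore n = 3.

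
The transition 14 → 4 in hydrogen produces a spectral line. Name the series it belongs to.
Brackett series

The spectral series in hydrogen are named based on the final (lower) energy level:
- Lyman series: n_final = 1 (ultraviolet)
- Balmer series: n_final = 2 (visible/near-UV)
- Paschen series: n_final = 3 (infrared)
- Brackett series: n_final = 4 (infrared)
- Pfund series: n_final = 5 (far infrared)

Since this transition ends at n = 4, it belongs to the Brackett series.

For reference, this 14 → 4 line has photon energy
ΔE = 13.6057 eV × (1/4² - 1/14²) = 0.78093941327 eV,
corresponding to wavelength λ = hc/ΔE = 1239.84 eV·nm / 0.78093941327 eV = 1587.62636 nm in the infrared region.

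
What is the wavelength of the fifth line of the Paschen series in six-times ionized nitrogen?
19.476 nm

The lines of a series are numbered from the longest wavelength (smallest ΔE) outward; the fifth line is the transition from n = n_f + 5 to n_f.
The Paschen series has all transitions ending at n_f = 3.

For N⁶⁺ (Z = 7), the fifth line (ε-line) is the jump from n = 8 to n = 3:
E_8 = -13.6057 × 7² / 8² = -10.41686 eV
E_3 = -13.6057 × 7² / 3² = -74.07548 eV
ΔE = E_8 - E_3 = 63.65862 eV

λ = hc/E = 1239.84 eV·nm / 63.65862 eV
λ = 19.476 nm

This is the ε-line of the Paschen series in N⁶⁺.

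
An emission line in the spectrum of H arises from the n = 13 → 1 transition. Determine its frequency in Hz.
3.270e+15 Hz

First, find the transition energy:
E_13 = -13.6057 / 13² = -0.080507 eV
E_1 = -13.6057 / 1² = -13.605700 eV
|ΔE| = |E_1 - E_13| = 13.525193 eV

Convert to Joules: E = 13.525193 eV × (1.602177 × 10⁻¹⁹ J/eV) = 2.16698e-18 J

Using E = hf:
f = E/h = 2.16698e-18 J / (6.62607 × 10⁻³⁴ J·s)
f = 3.270e+15 Hz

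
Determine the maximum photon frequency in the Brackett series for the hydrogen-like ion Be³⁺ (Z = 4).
3.28984e+15 Hz

The series limit corresponds to the transition from n = ∞ to n = 4.
This is the highest energy (shortest wavelength) transition in the Brackett series.

E_∞ = 0 eV
E_4 = -13.6057 × 4² / 4² = -13.6057000 eV

Energy at series limit:
ΔE = E_∞ - E_4 = 0 - (-13.6057000) = 13.6057000 eV
E = 13.6057000 eV × (1.602177 × 10⁻¹⁹ J/eV) = 2.1798740e-18 J
f = E/h = 2.1798740e-18 J / (6.62607 × 10⁻³⁴ J·s) = 3.28984e+15 Hz

This energy equals the ionization energy from the n = 4 state of Be³⁺.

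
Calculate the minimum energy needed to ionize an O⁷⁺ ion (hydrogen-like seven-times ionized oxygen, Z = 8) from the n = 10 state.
8.70765 eV

The ionization energy is the energy needed to remove the electron completely (n → ∞).

For a hydrogen-like ion with Z = 8, E_n = -13.6057 Z² / n² eV.

At n = 10: E_10 = -13.6057 × 8² / 10² = -8.70764800 eV
At n = ∞: E_∞ = 0 eV

Ionization energy = E_∞ - E_10 = 0 - (-8.70764800) = 8.70764800 eV
Ionization energy ≈ 8.70765 eV

This is also called the binding energy of the electron in state n = 10.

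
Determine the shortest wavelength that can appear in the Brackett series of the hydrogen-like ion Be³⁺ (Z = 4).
91.1265 nm

The series limit corresponds to the transition from n = ∞ to n = 4.
This is the highest energy (shortest wavelength) transition in the Brackett series.

E_∞ = 0 eV
E_4 = -13.6057 × 4² / 4² = -13.605700 eV

Energy at series limit:
ΔE = E_∞ - E_4 = 0 - (-13.605700) = 13.605700 eV
λ = hc/E = 1239.84 eV·nm / 13.605700 eV = 91.1265 nm

This energy equals the ionization energy from the n = 4 state of Be³⁺.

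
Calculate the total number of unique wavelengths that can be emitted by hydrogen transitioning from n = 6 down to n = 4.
3

The electron can occupy levels n = 4, 5, ..., 6 during de-excitation — that is m = 6 - 4 + 1 = 3 distinct levels.

The number of distinct spectral lines equals the number of ways to choose 2 of these m levels (each pair gives one possible emission transition):

Number of lines = m(m-1)/2 = 3×2/2 = 3

These correspond to all possible transitions between the 3 levels:
6 → 5, 6 → 4, 5 → 4

Each transition produces a photon with a unique energy (and thus wavelength). This count does not depend on Z.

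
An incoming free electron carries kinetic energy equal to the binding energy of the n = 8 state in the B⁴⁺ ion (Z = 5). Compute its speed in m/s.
1.37e+06 m/s (or 0.45608% of c)

The binding energy at n = 8 for B⁴⁺ is:
E_8 = -13.6057 × 5²/8² = -5.3147266 eV
|E_8| = 5.3147266 eV

Convert to Joules:
KE = 5.3147266 eV × (1.602177 × 10⁻¹⁹ J/eV) = 8.5151e-19 J

Using KE = ½mv²:
v = √(2·KE/m_e)
v = √(2 × 8.5151e-19 J / 9.10938 × 10⁻³¹ kg)
v = 1.37e+06 m/s

This is approximately 0.45608% the speed of light.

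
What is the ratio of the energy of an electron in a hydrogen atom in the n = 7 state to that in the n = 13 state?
3.44898

Using E_n = -13.6057 Z² / n² eV with Z = 1:

E_7 = -13.6057 / 7² = -13.6057 / 49 = -0.27766734694 eV
E_13 = -13.6057 / 13² = -13.6057 / 169 = -0.08050710059 eV

The ratio is:
E_7/E_13 = (-0.27766734694) / (-0.08050710059)
E_7/E_13 = (-13.6057/49) / (-13.6057/169)
E_7/E_13 = 169/49
E_7/E_13 = 3.44898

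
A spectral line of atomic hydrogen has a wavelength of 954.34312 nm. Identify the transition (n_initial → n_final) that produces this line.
n = 8 → n = 3

First, find the photon energy from the wavelength (hc = 1239.84 eV·nm):
E = hc/λ = 1239.84 eV·nm / 954.34312 nm = 1.2991554 eV

The energy levels of hydrogen satisfy E_n = -13.6057 / n² eV, so an emission n_i → n_f releases
ΔE = 13.6057 × (1/n_f² − 1/n_i²) eV.

Setting ΔE equal to the photon energy:
1/n_f² − 1/n_i² = 1.2991554 / 13.6057 = 0.095486112

Since 1/n_i² must be positive, we need 1/n_f² > 0.095486112, i.e. n_f ≤ 3. For each allowed n_f, solve n_i = (1/n_f² − 0.095486112)^(−1/2) and check whether it is a whole number:
  n_f = 1: 1/n_i² = 1.000000000 − 0.095486112 = 0.904513888 → n_i = 1.051  (not an integer) ✗
  n_f = 2: 1/n_i² = 0.250000000 − 0.095486112 = 0.154513888 → n_i = 2.544  (not an integer) ✗
  n_f = 3: 1/n_i² = 0.111111111 − 0.095486112 = 0.015624999 → n_i = 8.000  → integer, n_i = 8 ✓

Only n_f = 3 gives an integer upper level, n_i = 8.

The transition is from n = 8 to n = 3 (emission).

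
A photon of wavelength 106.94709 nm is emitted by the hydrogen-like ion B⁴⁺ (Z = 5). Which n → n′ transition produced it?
n = 13 → n = 5

First, find the photon energy from the wavelength (hc = 1239.84 eV·nm):
E = hc/λ = 1239.84 eV·nm / 106.94709 nm = 11.593022 eV

The energy levels of B⁴⁺ satisfy E_n = -13.6057 × 5² / n² eV, so an emission n_i → n_f releases
ΔE = 13.6057 × 5² × (1/n_f² − 1/n_i²) eV.

Setting ΔE equal to the photon energy:
1/n_f² − 1/n_i² = 11.593022 / (13.6057 × 5²) = 0.034082839

Since 1/n_i² must be positive, we need 1/n_f² > 0.034082839, i.e. n_f ≤ 5. For each allowed n_f, solve n_i = (1/n_f² − 0.034082839)^(−1/2) and check whether it is a whole number:
  n_f = 1: 1/n_i² = 1.000000000 − 0.034082839 = 0.965917161 → n_i = 1.017  (not an integer) ✗
  n_f = 2: 1/n_i² = 0.250000000 − 0.034082839 = 0.215917161 → n_i = 2.152  (not an integer) ✗
  n_f = 3: 1/n_i² = 0.111111111 − 0.034082839 = 0.077028272 → n_i = 3.603  (not an integer) ✗
  n_f = 4: 1/n_i² = 0.062500000 − 0.034082839 = 0.028417161 → n_i = 5.932  (not an integer) ✗
  n_f = 5: 1/n_i² = 0.040000000 − 0.034082839 = 0.005917161 → n_i = 13.000  → integer, n_i = 13 ✓

Only n_f = 5 gives an integer upper level, n_i = 13.

The transition is from n = 13 to n = 5 (emission).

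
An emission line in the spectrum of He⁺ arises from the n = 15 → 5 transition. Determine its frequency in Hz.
4.679e+14 Hz

First, find the transition energy:
E_15 = -13.6057 × 2² / 15² = -0.24187911 eV
E_5 = -13.6057 × 2² / 5² = -2.17691200 eV
|ΔE| = |E_5 - E_15| = 1.93503289 eV

Convert to Joules: E = 1.93503289 eV × (1.602177 × 10⁻¹⁹ J/eV) = 3.10027e-19 J

Using E = hf:
f = E/h = 3.10027e-19 J / (6.62607 × 10⁻³⁴ J·s)
f = 4.679e+14 Hz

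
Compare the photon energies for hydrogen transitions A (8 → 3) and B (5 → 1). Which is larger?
5 → 1

Calculate the energy for each transition:

Transition 8 → 3:
ΔE₁ = |E_3 - E_8| = |-13.6057/3² - (-13.6057/8²)|
ΔE₁ = |-1.511744444 - (-0.212589063)| = 1.299155 eV

Transition 5 → 1:
ΔE₂ = |E_1 - E_5| = |-13.6057/1² - (-13.6057/5²)|
ΔE₂ = |-13.605700000 - (-0.544228000)| = 13.061472 eV

Since 13.061472 eV > 1.299155 eV, the transition 5 → 1 emits the more energetic photon.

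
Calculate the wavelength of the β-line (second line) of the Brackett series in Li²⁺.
291.6048 nm

The lines of a series are numbered from the longest wavelength (smallest ΔE) outward; the second line is the transition from n = n_f + 2 to n_f.
The Brackett series has all transitions ending at n_f = 4.

For Li²⁺ (Z = 3), the second line (β-line) is the jump from n = 6 to n = 4:
E_6 = -13.6057 × 3² / 6² = -3.40142500 eV
E_4 = -13.6057 × 3² / 4² = -7.65320625 eV
ΔE = E_6 - E_4 = 4.25178125 eV

λ = hc/E = 1239.84 eV·nm / 4.25178125 eV
λ = 291.6048 nm

This is the β-line of the Brackett series in Li²⁺.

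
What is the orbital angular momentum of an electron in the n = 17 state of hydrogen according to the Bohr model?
1.793e-33 J·s (or 17ℏ)

In the Bohr model, angular momentum is quantized:
L = nℏ

where ℏ = h/(2π) = 1.05457e-34 J·s

For n = 17:
L = 17 × 1.05457e-34 J·s
L = 1.793e-33 J·s

This can also be written as L = 17ℏ.
The angular momentum is an integer multiple of the reduced Planck constant.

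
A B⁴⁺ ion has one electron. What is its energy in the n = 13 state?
-2.01268 eV

For hydrogen-like ions, the energy levels scale with Z²:
E_n = -13.6057 Z² / n² eV

For B⁴⁺ (Z = 5) at n = 13:
E_13 = -13.6057 × 5² / 13²
E_13 = -13.6057 × 25 / 169
E_13 = -340.1425 / 169
E_13 = -2.01268 eV

The energy is 25 times more negative than hydrogen at the same n due to the stronger nuclear charge.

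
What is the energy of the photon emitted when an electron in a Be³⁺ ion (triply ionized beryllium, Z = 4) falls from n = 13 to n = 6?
4.75886 eV

The energy levels are E_n = -13.6057 Z² eV / n².

Energy at n = 13: E_13 = -13.6057 × 4² / 13² = -1.28811361 eV
Energy at n = 6: E_6 = -13.6057 × 4² / 6² = -6.04697778 eV

For emission (electron falling to lower state), the photon energy is:
E_photon = E_13 - E_6 = |-1.28811361 - (-6.04697778)|
E_photon = 4.75886 eV

This energy is carried away by the emitted photon.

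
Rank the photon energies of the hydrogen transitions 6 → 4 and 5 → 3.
5 → 3

Calculate the energy for each transition:

Transition 6 → 4:
ΔE₁ = |E_4 - E_6| = |-13.6057/4² - (-13.6057/6²)|
ΔE₁ = |-0.850356250000 - (-0.377936111111)| = 0.472420139 eV

Transition 5 → 3:
ΔE₂ = |E_3 - E_5| = |-13.6057/3² - (-13.6057/5²)|
ΔE₂ = |-1.511744444444 - (-0.544228000000)| = 0.967516444 eV

Since 0.967516444 eV > 0.472420139 eV, the transition 5 → 3 emits the more energetic photon.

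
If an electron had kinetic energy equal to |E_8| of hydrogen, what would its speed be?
2.73462e+05 m/s (or 0.0912% of c)

The binding energy at n = 8 for hydrogen is:
E_8 = -13.6057/8² = -0.212589063 eV
|E_8| = 0.212589063 eV

Convert to Joules:
KE = 0.212589063 eV × (1.602177 × 10⁻¹⁹ J/eV) = 3.4060531e-20 J

Using KE = ½mv²:
v = √(2·KE/m_e)
v = √(2 × 3.4060531e-20 J / 9.10938 × 10⁻³¹ kg)
v = 2.73462e+05 m/s

This is approximately 0.0912% the speed of light.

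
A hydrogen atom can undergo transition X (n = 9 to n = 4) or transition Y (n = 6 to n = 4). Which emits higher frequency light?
9 → 4

Calculate the energy for each transition:

Transition 9 → 4:
ΔE₁ = |E_4 - E_9| = |-13.6057/4² - (-13.6057/9²)|
ΔE₁ = |-0.85035625000 - (-0.16797160494)| = 0.68238465 eV

Transition 6 → 4:
ΔE₂ = |E_4 - E_6| = |-13.6057/4² - (-13.6057/6²)|
ΔE₂ = |-0.85035625000 - (-0.37793611111)| = 0.47242014 eV

Since 0.68238465 eV > 0.47242014 eV, the transition 9 → 4 emits the more energetic photon.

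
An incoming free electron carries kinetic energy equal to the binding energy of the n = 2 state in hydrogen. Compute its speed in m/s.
1.0938e+06 m/s (or 0.36487% of c)

The binding energy at n = 2 for hydrogen is:
E_2 = -13.6057/2² = -3.4014250 eV
|E_2| = 3.4014250 eV

Convert to Joules:
KE = 3.4014250 eV × (1.602177 × 10⁻¹⁹ J/eV) = 5.449685e-19 J

Using KE = ½mv²:
v = √(2·KE/m_e)
v = √(2 × 5.449685e-19 J / 9.10938 × 10⁻³¹ kg)
v = 1.0938e+06 m/s

This is approximately 0.36487% the speed of light.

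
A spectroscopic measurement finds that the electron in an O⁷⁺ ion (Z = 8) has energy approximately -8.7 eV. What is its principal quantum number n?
n = 10

The exact energy levels follow E_n = -13.6057 Z² / n² eV with Z = 8.

The measured value (-8.7 eV) is reported to only 2 significant figures, so we must test candidate n values and see which one matches to that precision.

Candidate energies:
  n = 8:  E = -13.6057 × 8² / 8² = -13.60570 eV
  n = 9:  E = -13.6057 × 8² / 9² = -10.75018 eV
  n = 10:  E = -13.6057 × 8² / 10² = -8.70765 eV  ← matches
  n = 11:  E = -13.6057 × 8² / 11² = -7.19640 eV
  n = 12:  E = -13.6057 × 8² / 12² = -6.04698 eV

Checking against the measurement of -8.7 eV (2 sig figs), only n = 10 agrees:
E_10 = -8.70765 eV, which rounds to -8.7 eV ✓

Therefore n = 10.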